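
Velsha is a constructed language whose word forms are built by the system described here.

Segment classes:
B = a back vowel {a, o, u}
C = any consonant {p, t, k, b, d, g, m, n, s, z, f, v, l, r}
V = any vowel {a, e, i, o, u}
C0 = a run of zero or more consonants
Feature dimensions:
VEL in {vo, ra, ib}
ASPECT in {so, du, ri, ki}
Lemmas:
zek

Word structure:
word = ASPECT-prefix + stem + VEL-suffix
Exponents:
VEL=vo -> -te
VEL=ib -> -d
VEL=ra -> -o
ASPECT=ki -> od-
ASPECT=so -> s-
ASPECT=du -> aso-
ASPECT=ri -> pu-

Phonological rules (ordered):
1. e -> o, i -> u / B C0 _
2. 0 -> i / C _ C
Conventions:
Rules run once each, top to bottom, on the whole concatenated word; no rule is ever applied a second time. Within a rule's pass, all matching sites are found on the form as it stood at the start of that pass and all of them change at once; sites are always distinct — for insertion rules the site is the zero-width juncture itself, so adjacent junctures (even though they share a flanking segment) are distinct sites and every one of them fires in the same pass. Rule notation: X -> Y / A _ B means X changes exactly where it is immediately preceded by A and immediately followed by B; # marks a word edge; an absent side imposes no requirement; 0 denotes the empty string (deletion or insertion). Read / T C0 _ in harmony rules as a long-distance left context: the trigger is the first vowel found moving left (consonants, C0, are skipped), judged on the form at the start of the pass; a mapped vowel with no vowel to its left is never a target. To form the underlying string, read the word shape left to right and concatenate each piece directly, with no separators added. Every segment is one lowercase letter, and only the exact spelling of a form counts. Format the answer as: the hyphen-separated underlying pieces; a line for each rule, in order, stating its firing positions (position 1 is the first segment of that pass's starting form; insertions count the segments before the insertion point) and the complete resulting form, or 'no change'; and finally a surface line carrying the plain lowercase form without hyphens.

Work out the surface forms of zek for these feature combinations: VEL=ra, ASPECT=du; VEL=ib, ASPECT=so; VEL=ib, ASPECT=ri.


cell VEL=ra, ASPECT=du:
underlying: aso-zek-o
1. e -> o, i -> u / B C0 _: fires at position(s) 5: asozoko
2. 0 -> i / C _ C: no change
surface: asozoko

cell VEL=ib, ASPECT=so:
underlying: s-zek-d
1. e -> o, i -> u / B C0 _: no change
2. 0 -> i / C _ C: inserts after position(s) 1, 4: sizekid
surface: sizekid

cell VEL=ib, ASPECT=ri:
underlying: pu-zek-d
1. e -> o, i -> u / B C0 _: fires at position(s) 4: puzokd
2. 0 -> i / C _ C: inserts after position(s) 5: puzokid
surface: puzokid


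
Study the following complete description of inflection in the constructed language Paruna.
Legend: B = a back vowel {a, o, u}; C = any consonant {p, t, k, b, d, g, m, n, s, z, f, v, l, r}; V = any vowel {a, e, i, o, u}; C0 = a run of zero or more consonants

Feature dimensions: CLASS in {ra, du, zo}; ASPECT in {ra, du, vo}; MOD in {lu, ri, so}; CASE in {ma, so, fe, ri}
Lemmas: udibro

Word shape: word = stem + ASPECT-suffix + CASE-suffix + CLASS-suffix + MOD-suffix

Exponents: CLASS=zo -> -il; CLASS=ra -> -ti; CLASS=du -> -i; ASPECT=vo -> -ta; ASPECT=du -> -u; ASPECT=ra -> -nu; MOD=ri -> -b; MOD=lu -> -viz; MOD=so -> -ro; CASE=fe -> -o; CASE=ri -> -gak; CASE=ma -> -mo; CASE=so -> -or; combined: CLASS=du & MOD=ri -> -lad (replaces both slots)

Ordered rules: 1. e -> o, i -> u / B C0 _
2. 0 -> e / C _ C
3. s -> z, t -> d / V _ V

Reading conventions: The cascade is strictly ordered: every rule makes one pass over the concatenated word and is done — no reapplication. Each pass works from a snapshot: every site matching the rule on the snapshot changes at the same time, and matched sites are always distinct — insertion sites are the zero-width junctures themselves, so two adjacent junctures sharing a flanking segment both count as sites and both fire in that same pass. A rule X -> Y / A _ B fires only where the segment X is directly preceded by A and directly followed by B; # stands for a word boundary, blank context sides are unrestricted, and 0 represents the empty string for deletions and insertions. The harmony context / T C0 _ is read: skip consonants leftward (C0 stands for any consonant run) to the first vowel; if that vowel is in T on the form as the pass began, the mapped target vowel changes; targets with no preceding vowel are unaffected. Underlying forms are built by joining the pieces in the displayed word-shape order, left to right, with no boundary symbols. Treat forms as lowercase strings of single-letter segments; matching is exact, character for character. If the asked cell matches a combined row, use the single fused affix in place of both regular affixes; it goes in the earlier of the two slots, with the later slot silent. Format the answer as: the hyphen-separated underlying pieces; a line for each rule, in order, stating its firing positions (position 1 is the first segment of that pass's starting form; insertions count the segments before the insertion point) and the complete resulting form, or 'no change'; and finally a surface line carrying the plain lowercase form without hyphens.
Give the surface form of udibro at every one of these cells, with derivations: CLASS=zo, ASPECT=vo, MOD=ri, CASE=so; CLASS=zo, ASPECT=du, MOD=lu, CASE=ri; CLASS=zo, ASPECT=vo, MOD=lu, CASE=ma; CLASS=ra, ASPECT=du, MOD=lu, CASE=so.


cell CLASS=zo, ASPECT=vo, MOD=ri, CASE=so:
underlying: udibro-ta-or-il-b
1. e -> o, i -> u / B C0 _: fires at position(s) 3, 11: udubrotaorulb
2. 0 -> e / C _ C: inserts after position(s) 4, 12: uduberotaoruleb
3. s -> z, t -> d / V _ V: fires at position(s) 8: uduberodaoruleb
surface: uduberodaoruleb

cell CLASS=zo, ASPECT=du, MOD=lu, CASE=ri:
underlying: udibro-u-gak-il-viz
1. e -> o, i -> u / B C0 _: fires at position(s) 3, 11: udubrougakulviz
2. 0 -> e / C _ C: inserts after position(s) 4, 12: uduberougakuleviz
3. s -> z, t -> d / V _ V: no change
surface: uduberougakuleviz

cell CLASS=zo, ASPECT=vo, MOD=lu, CASE=ma:
underlying: udibro-ta-mo-il-viz
1. e -> o, i -> u / B C0 _: fires at position(s) 3, 11: udubrotamoulviz
2. 0 -> e / C _ C: inserts after position(s) 4, 12: uduberotamouleviz
3. s -> z, t -> d / V _ V: fires at position(s) 8: uduberodamouleviz
surface: uduberodamouleviz

cell CLASS=ra, ASPECT=du, MOD=lu, CASE=so:
underlying: udibro-u-or-ti-viz
1. e -> o, i -> u / B C0 _: fires at position(s) 3, 11: udubrouortuviz
2. 0 -> e / C _ C: inserts after position(s) 4, 9: uduberouoretuviz
3. s -> z, t -> d / V _ V: fires at position(s) 12: uduberouoreduviz
surface: uduberouoreduviz


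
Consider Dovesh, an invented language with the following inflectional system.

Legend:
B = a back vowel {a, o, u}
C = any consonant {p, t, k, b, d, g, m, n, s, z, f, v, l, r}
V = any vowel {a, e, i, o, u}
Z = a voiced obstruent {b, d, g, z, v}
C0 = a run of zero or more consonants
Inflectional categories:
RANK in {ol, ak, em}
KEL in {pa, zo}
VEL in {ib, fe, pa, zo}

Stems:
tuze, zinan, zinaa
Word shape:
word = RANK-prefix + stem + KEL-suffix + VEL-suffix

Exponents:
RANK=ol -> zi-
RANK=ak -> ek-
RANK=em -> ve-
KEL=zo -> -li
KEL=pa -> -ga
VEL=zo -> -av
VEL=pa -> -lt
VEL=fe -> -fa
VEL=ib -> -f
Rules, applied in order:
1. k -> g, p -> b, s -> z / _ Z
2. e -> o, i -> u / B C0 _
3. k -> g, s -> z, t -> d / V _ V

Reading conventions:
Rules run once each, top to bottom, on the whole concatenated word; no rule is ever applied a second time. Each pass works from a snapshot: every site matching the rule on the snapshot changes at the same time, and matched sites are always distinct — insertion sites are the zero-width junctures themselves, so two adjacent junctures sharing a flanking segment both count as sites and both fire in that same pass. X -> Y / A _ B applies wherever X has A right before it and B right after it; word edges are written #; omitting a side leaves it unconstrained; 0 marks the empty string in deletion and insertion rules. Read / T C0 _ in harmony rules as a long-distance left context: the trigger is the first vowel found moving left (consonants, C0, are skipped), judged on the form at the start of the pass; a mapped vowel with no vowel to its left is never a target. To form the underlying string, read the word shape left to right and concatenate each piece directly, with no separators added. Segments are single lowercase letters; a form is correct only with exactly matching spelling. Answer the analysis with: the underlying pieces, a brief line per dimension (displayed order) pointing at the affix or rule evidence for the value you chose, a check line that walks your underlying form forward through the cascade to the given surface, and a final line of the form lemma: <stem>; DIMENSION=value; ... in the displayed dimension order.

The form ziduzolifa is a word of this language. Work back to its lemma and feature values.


underlying: zi-tuze-li-fa
RANK=ol - signalled by the affix zi-
KEL=zo - signalled by the affix -li
VEL=fe - signalled by the affix -fa
check: zituzelifa -> zituzelifa -> zituzolifa -> ziduzolifa
lemma: tuze; RANK=ol; KEL=zo; VEL=fe


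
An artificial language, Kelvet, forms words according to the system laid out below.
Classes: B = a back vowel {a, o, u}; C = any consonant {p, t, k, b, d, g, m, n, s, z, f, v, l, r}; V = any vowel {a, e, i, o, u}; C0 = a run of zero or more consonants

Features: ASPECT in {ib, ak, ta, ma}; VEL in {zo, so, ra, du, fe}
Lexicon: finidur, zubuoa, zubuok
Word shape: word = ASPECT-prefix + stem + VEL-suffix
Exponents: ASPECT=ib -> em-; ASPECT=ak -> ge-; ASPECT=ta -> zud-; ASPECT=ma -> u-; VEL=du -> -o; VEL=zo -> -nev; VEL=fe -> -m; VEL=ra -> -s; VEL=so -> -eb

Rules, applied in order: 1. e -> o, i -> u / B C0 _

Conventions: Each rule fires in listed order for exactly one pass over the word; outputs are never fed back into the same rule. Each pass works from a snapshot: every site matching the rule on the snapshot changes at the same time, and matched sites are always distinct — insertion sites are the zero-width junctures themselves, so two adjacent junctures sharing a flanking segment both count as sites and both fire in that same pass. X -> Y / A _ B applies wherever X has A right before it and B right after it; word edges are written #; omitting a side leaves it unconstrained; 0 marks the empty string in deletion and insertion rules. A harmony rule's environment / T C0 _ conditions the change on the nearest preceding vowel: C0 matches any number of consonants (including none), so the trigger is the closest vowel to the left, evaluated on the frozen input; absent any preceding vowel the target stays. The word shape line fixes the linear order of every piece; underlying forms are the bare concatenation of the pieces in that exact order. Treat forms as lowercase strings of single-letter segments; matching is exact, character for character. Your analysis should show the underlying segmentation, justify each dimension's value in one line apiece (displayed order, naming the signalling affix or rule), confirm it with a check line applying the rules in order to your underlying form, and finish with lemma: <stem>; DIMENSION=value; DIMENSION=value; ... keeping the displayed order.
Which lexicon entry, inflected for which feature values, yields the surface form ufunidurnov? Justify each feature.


underlying: u-finidur-nev
ASPECT=ma - signalled by the affix u-
VEL=zo - signalled by the affix -nev
check: ufinidurnev -> ufunidurnov
lemma: finidur; ASPECT=ma; VEL=zo


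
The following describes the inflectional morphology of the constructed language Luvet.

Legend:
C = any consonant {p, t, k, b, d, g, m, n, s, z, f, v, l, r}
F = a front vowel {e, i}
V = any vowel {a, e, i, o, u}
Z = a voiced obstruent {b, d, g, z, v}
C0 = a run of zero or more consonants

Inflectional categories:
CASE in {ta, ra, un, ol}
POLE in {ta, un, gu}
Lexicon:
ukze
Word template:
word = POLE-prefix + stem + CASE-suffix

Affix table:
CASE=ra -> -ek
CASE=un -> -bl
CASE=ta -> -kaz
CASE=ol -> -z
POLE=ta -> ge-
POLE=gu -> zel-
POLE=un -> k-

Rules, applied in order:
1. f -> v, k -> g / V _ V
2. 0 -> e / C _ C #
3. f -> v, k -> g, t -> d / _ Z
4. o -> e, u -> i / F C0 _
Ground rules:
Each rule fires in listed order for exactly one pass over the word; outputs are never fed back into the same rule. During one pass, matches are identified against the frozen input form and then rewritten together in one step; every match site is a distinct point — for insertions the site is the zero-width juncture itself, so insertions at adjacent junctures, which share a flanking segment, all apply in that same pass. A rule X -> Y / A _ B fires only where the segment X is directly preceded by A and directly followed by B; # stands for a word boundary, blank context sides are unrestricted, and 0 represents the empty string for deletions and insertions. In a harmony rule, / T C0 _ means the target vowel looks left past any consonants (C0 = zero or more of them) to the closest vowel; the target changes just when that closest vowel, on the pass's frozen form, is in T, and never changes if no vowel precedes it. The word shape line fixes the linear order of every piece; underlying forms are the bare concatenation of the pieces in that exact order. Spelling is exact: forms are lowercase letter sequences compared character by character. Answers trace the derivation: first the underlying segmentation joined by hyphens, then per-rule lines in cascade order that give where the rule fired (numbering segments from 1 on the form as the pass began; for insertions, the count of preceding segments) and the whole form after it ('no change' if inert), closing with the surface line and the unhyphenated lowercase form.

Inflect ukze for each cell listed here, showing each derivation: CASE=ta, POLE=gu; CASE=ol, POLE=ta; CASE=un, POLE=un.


cell CASE=ta, POLE=gu:
underlying: zel-ukze-kaz
1. f -> v, k -> g / V _ V: fires at position(s) 8: zelukzegaz
2. 0 -> e / C _ C #: no change
3. f -> v, k -> g, t -> d / _ Z: fires at position(s) 5: zelugzegaz
4. o -> e, u -> i / F C0 _: fires at position(s) 4: zeligzegaz
surface: zeligzegaz

cell CASE=ol, POLE=ta:
underlying: ge-ukze-z
1. f -> v, k -> g / V _ V: no change
2. 0 -> e / C _ C #: no change
3. f -> v, k -> g, t -> d / _ Z: fires at position(s) 4: geugzez
4. o -> e, u -> i / F C0 _: fires at position(s) 3: geigzez
surface: geigzez

cell CASE=un, POLE=un:
underlying: k-ukze-bl
1. f -> v, k -> g / V _ V: no change
2. 0 -> e / C _ C #: inserts after position(s) 6: kukzebel
3. f -> v, k -> g, t -> d / _ Z: fires at position(s) 3: kugzebel
4. o -> e, u -> i / F C0 _: no change
surface: kugzebel


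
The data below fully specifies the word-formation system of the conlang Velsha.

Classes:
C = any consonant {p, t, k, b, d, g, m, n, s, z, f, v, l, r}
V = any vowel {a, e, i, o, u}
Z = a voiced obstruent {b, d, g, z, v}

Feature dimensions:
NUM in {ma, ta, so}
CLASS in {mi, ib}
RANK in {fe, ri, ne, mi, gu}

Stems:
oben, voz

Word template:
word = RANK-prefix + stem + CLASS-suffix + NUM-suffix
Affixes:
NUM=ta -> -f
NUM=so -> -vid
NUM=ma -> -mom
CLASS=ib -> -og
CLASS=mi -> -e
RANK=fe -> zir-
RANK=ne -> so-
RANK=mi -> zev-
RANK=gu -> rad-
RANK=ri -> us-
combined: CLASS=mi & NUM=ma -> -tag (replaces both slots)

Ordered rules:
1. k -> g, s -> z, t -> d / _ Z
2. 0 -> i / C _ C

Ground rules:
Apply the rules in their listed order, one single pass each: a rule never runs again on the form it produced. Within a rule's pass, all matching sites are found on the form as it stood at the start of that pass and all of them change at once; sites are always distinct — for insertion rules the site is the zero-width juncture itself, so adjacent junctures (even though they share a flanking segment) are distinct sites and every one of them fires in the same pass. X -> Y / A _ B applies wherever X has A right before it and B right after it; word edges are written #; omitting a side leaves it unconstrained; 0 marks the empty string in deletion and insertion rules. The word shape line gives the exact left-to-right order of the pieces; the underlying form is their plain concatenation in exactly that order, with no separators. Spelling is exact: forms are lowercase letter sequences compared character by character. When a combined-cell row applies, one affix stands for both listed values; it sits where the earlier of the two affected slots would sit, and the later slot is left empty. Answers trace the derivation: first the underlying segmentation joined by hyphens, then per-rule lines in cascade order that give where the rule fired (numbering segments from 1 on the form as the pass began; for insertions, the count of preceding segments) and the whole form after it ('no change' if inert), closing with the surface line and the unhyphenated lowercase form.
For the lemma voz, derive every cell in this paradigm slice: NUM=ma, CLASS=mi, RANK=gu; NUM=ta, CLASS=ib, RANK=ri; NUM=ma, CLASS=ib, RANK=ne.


cell NUM=ma, CLASS=mi, RANK=gu:
underlying: rad-voz-tag
1. k -> g, s -> z, t -> d / _ Z: no change
2. 0 -> i / C _ C: inserts after position(s) 3, 6: radivozitag
surface: radivozitag

cell NUM=ta, CLASS=ib, RANK=ri:
underlying: us-voz-og-f
1. k -> g, s -> z, t -> d / _ Z: fires at position(s) 2: uzvozogf
2. 0 -> i / C _ C: inserts after position(s) 2, 7: uzivozogif
surface: uzivozogif

cell NUM=ma, CLASS=ib, RANK=ne:
underlying: so-voz-og-mom
1. k -> g, s -> z, t -> d / _ Z: no change
2. 0 -> i / C _ C: inserts after position(s) 7: sovozogimom
surface: sovozogimom


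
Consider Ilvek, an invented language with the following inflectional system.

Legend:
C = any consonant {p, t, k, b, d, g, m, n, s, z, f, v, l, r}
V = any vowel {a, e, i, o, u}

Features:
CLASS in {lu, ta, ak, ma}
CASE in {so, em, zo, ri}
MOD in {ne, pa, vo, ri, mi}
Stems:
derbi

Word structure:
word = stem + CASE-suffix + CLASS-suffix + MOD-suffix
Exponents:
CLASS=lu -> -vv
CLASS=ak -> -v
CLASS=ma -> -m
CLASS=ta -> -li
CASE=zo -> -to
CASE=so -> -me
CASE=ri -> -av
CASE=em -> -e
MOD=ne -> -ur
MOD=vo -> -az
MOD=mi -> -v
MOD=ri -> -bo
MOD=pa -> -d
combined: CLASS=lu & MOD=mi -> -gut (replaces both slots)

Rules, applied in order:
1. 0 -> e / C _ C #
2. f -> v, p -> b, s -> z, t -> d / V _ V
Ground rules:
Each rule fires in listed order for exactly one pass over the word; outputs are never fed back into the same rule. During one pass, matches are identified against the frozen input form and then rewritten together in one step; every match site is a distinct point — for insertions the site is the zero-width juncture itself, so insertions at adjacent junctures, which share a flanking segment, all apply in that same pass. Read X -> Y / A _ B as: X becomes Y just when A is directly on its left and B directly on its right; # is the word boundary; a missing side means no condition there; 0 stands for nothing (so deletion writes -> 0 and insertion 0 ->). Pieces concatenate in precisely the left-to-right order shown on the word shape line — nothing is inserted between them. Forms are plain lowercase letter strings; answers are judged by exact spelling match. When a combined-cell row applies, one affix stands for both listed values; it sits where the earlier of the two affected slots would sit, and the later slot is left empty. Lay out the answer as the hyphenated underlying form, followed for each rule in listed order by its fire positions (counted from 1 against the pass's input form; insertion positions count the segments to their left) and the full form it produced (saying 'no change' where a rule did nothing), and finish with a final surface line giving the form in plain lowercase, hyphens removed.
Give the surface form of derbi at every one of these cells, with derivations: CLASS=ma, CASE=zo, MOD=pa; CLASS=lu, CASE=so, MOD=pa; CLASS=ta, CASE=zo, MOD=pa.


cell CLASS=ma, CASE=zo, MOD=pa:
underlying: derbi-to-m-d
1. 0 -> e / C _ C #: inserts after position(s) 8: derbitomed
2. f -> v, p -> b, s -> z, t -> d / V _ V: fires at position(s) 6: derbidomed
surface: derbidomed

cell CLASS=lu, CASE=so, MOD=pa:
underlying: derbi-me-vv-d
1. 0 -> e / C _ C #: inserts after position(s) 9: derbimevved
2. f -> v, p -> b, s -> z, t -> d / V _ V: no change
surface: derbimevved

cell CLASS=ta, CASE=zo, MOD=pa:
underlying: derbi-to-li-d
1. 0 -> e / C _ C #: no change
2. f -> v, p -> b, s -> z, t -> d / V _ V: fires at position(s) 6: derbidolid
surface: derbidolid


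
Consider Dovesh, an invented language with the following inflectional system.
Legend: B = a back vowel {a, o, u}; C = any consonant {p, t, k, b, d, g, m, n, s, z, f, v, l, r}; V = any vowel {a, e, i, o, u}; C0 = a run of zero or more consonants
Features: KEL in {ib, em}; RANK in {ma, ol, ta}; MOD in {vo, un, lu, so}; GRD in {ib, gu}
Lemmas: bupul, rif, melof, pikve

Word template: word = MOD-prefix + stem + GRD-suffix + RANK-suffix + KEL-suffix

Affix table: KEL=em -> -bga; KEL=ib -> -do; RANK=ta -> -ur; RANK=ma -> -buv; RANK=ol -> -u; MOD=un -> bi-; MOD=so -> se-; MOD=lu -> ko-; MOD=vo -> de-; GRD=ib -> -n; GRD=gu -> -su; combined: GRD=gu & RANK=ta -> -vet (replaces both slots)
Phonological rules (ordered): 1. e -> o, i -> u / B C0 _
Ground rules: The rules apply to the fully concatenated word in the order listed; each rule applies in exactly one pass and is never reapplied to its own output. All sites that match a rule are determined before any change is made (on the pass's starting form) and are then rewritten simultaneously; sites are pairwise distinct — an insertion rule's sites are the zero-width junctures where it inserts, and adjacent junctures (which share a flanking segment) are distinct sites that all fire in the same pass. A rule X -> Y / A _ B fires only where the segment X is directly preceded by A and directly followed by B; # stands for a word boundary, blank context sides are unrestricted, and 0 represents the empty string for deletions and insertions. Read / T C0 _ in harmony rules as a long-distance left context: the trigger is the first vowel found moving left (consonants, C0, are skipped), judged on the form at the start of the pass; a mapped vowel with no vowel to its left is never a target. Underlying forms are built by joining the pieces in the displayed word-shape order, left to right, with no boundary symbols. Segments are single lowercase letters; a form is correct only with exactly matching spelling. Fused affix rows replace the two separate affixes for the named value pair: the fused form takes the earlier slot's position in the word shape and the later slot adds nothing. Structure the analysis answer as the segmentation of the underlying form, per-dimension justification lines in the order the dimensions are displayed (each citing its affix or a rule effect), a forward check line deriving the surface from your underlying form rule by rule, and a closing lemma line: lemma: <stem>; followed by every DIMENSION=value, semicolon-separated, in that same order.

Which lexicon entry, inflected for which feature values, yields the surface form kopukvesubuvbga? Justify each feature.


underlying: ko-pikve-su-buv-bga
KEL=em - signalled by the affix -bga
RANK=ma - signalled by the affix -buv
MOD=lu - signalled by the affix ko-
GRD=gu - signalled by the affix -su
check: kopikvesubuvbga -> kopukvesubuvbga
lemma: pikve; KEL=em; RANK=ma; MOD=lu; GRD=gu


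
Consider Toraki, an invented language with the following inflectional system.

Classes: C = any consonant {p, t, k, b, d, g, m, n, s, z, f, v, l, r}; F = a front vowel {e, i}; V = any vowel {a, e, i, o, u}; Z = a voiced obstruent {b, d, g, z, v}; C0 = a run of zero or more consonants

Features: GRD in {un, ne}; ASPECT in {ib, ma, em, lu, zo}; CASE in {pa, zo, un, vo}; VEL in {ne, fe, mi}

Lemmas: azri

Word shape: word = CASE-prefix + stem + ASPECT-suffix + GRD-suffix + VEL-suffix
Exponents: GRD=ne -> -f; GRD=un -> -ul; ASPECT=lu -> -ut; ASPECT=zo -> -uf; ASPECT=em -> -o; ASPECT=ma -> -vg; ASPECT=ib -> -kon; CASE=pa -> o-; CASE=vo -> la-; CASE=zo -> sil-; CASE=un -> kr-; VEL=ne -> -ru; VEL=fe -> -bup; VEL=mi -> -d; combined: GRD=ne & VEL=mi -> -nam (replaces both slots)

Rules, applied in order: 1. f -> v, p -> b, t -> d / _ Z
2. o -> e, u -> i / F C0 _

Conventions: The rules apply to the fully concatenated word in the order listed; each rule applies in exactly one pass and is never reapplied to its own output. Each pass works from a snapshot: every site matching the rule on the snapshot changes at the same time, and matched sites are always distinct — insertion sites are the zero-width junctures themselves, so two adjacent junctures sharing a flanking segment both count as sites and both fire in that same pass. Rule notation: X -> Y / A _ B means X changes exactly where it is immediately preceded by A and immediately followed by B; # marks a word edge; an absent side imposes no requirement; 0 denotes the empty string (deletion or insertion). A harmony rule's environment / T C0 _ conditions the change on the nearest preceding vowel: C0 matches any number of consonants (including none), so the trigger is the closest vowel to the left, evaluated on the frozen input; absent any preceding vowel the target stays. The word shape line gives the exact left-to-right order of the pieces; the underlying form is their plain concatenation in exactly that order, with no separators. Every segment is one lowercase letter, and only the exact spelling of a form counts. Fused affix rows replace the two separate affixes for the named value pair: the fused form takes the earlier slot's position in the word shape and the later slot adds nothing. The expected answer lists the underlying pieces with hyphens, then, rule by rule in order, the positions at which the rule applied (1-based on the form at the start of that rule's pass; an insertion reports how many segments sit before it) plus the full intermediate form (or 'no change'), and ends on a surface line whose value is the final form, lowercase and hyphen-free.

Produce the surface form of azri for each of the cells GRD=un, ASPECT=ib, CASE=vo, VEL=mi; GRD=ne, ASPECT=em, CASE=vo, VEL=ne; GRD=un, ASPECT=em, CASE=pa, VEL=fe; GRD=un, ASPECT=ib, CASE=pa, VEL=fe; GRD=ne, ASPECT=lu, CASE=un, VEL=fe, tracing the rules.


cell GRD=un, ASPECT=ib, CASE=vo, VEL=mi:
underlying: la-azri-kon-ul-d
1. f -> v, p -> b, t -> d / _ Z: no change
2. o -> e, u -> i / F C0 _: fires at position(s) 8: laazrikenuld
surface: laazrikenuld

cell GRD=ne, ASPECT=em, CASE=vo, VEL=ne:
underlying: la-azri-o-f-ru
1. f -> v, p -> b, t -> d / _ Z: no change
2. o -> e, u -> i / F C0 _: fires at position(s) 7: laazriefru
surface: laazriefru

cell GRD=un, ASPECT=em, CASE=pa, VEL=fe:
underlying: o-azri-o-ul-bup
1. f -> v, p -> b, t -> d / _ Z: no change
2. o -> e, u -> i / F C0 _: fires at position(s) 6: oazrieulbup
surface: oazrieulbup

cell GRD=un, ASPECT=ib, CASE=pa, VEL=fe:
underlying: o-azri-kon-ul-bup
1. f -> v, p -> b, t -> d / _ Z: no change
2. o -> e, u -> i / F C0 _: fires at position(s) 7: oazrikenulbup
surface: oazrikenulbup

cell GRD=ne, ASPECT=lu, CASE=un, VEL=fe:
underlying: kr-azri-ut-f-bup
1. f -> v, p -> b, t -> d / _ Z: fires at position(s) 9: krazriutvbup
2. o -> e, u -> i / F C0 _: fires at position(s) 7: krazriitvbup
surface: krazriitvbup


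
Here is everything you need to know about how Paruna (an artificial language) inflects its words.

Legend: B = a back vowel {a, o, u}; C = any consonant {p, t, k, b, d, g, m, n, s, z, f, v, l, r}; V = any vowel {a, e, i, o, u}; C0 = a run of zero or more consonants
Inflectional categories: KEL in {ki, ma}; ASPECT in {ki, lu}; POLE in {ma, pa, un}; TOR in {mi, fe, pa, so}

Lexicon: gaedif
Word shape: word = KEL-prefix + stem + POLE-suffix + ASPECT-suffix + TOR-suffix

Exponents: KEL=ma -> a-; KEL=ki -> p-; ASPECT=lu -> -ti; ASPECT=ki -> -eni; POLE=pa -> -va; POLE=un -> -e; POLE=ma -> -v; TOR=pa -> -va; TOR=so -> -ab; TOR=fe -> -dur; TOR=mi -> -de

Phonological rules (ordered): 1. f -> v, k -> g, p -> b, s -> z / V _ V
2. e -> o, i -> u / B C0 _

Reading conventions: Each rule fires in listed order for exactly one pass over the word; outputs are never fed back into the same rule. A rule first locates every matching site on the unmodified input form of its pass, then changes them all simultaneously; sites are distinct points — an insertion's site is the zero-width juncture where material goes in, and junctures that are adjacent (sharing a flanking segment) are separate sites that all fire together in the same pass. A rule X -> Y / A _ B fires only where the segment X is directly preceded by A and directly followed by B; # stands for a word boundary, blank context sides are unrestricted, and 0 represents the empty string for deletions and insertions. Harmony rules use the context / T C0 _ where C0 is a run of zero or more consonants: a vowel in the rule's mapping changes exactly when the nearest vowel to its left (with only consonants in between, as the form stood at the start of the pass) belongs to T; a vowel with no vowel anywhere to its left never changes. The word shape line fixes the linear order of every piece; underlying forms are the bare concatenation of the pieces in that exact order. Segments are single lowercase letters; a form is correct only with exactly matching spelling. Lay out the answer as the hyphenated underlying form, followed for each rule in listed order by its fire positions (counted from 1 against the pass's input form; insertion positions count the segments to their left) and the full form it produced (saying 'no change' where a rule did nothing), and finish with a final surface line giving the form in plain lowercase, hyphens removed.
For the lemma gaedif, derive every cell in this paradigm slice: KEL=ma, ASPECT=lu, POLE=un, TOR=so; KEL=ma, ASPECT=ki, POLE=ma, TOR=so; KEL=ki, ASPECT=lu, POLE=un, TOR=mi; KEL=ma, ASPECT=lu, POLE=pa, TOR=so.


cell KEL=ma, ASPECT=lu, POLE=un, TOR=so:
underlying: a-gaedif-e-ti-ab
1. f -> v, k -> g, p -> b, s -> z / V _ V: fires at position(s) 7: agaedivetiab
2. e -> o, i -> u / B C0 _: fires at position(s) 4: agaodivetiab
surface: agaodivetiab

cell KEL=ma, ASPECT=ki, POLE=ma, TOR=so:
underlying: a-gaedif-v-eni-ab
1. f -> v, k -> g, p -> b, s -> z / V _ V: no change
2. e -> o, i -> u / B C0 _: fires at position(s) 4: agaodifveniab
surface: agaodifveniab

cell KEL=ki, ASPECT=lu, POLE=un, TOR=mi:
underlying: p-gaedif-e-ti-de
1. f -> v, k -> g, p -> b, s -> z / V _ V: fires at position(s) 7: pgaedivetide
2. e -> o, i -> u / B C0 _: fires at position(s) 4: pgaodivetide
surface: pgaodivetide

cell KEL=ma, ASPECT=lu, POLE=pa, TOR=so:
underlying: a-gaedif-va-ti-ab
1. f -> v, k -> g, p -> b, s -> z / V _ V: no change
2. e -> o, i -> u / B C0 _: fires at position(s) 4, 11: agaodifvatuab
surface: agaodifvatuab


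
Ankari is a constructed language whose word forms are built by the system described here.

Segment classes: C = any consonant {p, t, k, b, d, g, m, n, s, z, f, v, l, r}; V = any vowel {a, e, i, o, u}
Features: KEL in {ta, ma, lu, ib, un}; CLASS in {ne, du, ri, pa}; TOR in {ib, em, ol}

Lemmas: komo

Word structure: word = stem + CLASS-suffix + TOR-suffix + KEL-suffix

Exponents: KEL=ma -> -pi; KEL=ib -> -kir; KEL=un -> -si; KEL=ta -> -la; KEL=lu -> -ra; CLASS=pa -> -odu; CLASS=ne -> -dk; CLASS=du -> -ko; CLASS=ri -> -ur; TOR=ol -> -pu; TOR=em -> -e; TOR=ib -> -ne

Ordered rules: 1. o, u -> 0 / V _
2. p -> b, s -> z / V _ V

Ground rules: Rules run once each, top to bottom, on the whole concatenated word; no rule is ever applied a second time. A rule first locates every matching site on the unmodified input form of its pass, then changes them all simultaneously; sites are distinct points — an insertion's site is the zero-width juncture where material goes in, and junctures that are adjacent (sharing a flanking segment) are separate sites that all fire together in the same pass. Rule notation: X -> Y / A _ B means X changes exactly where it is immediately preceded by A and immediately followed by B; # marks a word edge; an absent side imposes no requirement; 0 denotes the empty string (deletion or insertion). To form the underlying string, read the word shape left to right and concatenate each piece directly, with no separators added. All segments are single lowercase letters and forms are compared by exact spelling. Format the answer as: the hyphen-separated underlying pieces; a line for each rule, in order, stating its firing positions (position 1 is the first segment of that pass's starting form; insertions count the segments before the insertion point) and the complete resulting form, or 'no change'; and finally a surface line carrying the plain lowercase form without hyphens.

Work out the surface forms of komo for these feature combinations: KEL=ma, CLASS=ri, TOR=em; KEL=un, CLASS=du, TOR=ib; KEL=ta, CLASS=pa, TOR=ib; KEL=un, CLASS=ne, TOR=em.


cell KEL=ma, CLASS=ri, TOR=em:
underlying: komo-ur-e-pi
1. o, u -> 0 / V _: fires at position(s) 5: komorepi
2. p -> b, s -> z / V _ V: fires at position(s) 7: komorebi
surface: komorebi

cell KEL=un, CLASS=du, TOR=ib:
underlying: komo-ko-ne-si
1. o, u -> 0 / V _: no change
2. p -> b, s -> z / V _ V: fires at position(s) 9: komokonezi
surface: komokonezi

cell KEL=ta, CLASS=pa, TOR=ib:
underlying: komo-odu-ne-la
1. o, u -> 0 / V _: fires at position(s) 5: komodunela
2. p -> b, s -> z / V _ V: no change
surface: komodunela

cell KEL=un, CLASS=ne, TOR=em:
underlying: komo-dk-e-si
1. o, u -> 0 / V _: no change
2. p -> b, s -> z / V _ V: fires at position(s) 8: komodkezi
surface: komodkezi


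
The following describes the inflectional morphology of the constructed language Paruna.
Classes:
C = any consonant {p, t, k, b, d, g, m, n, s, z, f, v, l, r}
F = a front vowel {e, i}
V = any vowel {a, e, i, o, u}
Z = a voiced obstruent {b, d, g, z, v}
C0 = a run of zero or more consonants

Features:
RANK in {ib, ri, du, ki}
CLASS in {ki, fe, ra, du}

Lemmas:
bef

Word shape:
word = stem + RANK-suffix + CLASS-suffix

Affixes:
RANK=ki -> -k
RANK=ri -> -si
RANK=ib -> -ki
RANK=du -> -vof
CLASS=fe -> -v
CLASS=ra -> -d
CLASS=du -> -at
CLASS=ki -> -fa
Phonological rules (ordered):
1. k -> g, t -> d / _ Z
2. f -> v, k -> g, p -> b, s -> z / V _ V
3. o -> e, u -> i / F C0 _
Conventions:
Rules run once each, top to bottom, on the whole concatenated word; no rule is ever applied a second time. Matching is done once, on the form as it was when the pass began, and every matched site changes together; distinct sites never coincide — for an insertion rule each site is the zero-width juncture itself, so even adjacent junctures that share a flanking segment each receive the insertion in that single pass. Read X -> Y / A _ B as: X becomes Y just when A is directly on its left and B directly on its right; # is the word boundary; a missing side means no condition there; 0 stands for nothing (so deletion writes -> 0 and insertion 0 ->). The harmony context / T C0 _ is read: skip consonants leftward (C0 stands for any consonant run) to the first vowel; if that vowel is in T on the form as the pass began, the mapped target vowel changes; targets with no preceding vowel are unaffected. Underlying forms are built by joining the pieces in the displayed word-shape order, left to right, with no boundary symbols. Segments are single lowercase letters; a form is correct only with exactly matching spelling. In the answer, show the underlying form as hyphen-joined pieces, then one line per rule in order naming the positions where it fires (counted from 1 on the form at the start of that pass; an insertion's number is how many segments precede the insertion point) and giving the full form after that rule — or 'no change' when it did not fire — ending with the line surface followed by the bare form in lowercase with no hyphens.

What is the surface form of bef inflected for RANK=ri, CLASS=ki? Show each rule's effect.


underlying: bef-si-fa
1. k -> g, t -> d / _ Z: no change
2. f -> v, k -> g, p -> b, s -> z / V _ V: fires at position(s) 6: befsiva
3. o -> e, u -> i / F C0 _: no change
surface: befsiva


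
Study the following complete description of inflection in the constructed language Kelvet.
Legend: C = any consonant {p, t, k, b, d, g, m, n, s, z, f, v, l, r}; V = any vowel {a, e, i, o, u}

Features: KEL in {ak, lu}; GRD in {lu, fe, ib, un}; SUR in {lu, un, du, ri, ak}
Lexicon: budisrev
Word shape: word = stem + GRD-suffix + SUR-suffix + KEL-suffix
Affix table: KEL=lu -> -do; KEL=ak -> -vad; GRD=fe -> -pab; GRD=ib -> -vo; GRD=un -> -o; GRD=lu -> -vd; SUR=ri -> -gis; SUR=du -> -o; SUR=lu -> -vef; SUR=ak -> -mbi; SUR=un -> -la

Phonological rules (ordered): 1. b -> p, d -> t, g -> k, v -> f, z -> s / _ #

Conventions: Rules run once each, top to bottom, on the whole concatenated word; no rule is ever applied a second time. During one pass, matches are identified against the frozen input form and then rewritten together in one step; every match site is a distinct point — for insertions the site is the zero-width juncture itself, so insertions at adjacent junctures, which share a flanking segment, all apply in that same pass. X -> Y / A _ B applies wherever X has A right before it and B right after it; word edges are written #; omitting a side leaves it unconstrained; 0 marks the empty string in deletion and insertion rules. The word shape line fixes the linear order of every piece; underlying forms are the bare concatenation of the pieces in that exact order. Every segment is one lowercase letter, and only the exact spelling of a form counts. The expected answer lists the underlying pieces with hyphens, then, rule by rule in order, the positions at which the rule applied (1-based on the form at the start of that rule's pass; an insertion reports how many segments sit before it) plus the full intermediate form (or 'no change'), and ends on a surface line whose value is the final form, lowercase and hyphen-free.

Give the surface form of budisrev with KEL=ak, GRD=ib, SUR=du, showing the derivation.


underlying: budisrev-vo-o-vad
1. b -> p, d -> t, g -> k, v -> f, z -> s / _ #: fires at position(s) 14: budisrevvoovat
surface: budisrevvoovat


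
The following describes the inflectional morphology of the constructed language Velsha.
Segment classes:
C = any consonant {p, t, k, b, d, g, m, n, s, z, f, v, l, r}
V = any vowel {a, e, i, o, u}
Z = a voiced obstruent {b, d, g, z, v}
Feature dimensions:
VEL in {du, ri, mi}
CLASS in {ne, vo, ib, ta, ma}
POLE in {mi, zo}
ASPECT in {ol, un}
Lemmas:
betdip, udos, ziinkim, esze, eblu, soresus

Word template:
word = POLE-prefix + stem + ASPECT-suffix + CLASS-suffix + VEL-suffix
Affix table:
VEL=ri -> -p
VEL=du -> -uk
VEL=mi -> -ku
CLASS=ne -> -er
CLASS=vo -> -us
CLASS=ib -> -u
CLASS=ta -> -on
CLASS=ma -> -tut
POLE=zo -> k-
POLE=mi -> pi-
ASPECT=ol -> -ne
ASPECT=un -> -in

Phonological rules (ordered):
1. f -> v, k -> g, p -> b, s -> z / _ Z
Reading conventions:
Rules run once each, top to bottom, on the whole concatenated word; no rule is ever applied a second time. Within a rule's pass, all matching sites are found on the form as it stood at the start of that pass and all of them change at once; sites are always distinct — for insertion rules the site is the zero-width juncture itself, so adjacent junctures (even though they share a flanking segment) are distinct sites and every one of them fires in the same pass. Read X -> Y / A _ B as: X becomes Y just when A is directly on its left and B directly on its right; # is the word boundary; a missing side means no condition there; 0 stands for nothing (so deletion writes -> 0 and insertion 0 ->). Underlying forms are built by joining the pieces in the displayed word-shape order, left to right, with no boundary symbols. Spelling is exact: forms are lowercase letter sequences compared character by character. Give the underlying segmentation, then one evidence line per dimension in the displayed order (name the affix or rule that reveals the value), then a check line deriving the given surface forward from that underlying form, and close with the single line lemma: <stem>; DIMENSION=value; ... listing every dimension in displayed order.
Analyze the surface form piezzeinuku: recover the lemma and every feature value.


underlying: pi-esze-in-u-ku
VEL=mi - signalled by the affix -ku
CLASS=ib - signalled by the affix -u
POLE=mi - signalled by the affix pi-
ASPECT=un - signalled by the affix -in
check: pieszeinuku -> piezzeinuku
lemma: esze; VEL=mi; CLASS=ib; POLE=mi; ASPECT=un


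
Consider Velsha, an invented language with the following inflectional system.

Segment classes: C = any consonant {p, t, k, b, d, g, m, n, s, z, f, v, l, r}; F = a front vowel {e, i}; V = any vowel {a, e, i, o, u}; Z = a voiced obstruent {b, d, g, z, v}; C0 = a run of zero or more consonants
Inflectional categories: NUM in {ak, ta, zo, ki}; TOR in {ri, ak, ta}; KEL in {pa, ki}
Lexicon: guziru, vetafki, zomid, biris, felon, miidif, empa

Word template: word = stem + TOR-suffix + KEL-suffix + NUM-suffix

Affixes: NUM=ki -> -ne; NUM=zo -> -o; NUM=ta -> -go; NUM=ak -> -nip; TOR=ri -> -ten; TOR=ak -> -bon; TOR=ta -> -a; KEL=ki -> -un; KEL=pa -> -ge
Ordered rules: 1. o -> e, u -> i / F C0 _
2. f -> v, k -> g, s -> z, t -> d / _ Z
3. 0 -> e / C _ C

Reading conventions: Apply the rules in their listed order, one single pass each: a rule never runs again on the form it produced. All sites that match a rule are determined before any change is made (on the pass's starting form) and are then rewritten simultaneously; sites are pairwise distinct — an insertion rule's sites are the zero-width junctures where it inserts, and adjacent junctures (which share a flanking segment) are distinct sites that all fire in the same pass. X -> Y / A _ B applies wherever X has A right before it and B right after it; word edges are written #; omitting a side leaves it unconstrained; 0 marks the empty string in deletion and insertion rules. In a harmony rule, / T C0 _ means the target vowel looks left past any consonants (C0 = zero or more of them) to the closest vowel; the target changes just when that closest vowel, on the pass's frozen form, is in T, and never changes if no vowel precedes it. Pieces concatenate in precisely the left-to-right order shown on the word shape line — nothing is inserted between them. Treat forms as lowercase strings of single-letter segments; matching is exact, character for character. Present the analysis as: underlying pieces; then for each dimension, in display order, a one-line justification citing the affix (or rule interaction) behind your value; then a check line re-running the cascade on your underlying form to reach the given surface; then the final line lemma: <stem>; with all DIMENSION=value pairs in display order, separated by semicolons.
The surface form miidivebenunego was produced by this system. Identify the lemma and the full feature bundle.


underlying: miidif-bon-un-go
NUM=ta - signalled by the affix -go
TOR=ak - signalled by the affix -bon
KEL=ki - signalled by the affix -un
check: miidifbonungo -> miidifbenungo -> miidivbenungo -> miidivebenunego
lemma: miidif; NUM=ta; TOR=ak; KEL=ki
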